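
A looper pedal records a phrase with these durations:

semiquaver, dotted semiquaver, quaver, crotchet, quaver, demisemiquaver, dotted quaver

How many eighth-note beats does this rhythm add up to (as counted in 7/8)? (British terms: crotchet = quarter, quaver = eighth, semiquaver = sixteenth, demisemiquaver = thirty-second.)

7

One eighth-note beat = 4 thirty-second notes.
Working in thirty-second notes: semiquaver = 2; dotted semiquaver = 3; quaver = 4; crotchet = 8; quaver = 4; demisemiquaver = 1; dotted quaver = 6.
Sum: 2 + 3 + 4 + 8 + 4 + 1 + 6 = 28.
28 ÷ 4 = 7 beats.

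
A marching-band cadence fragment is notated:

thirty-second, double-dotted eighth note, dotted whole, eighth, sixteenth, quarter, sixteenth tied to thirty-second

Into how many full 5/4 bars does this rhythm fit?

1

One bar of 5/4 = 40 thirty-second notes.
Express everything in thirty-second notes: thirty-second = 1; double-dotted eighth note = 7; dotted whole = 48; eighth = 4; sixteenth = 2; quarter = 8; sixteenth tied to thirty-second (sixteenth + thirty-second) = 3.
Sum: 1 + 7 + 48 + 4 + 2 + 8 + 3 = 73.
73 ÷ 40 = 1 complete bar with 33 left over.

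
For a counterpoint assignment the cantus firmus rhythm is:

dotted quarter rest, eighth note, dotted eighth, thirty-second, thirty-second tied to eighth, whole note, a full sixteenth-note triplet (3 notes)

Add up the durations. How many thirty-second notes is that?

64

In thirty-second notes: dotted quarter rest = 12; eighth note = 4; dotted eighth = 6; thirty-second = 1; thirty-second tied to eighth (thirty-second + eighth) = 5; whole note = 32; a full sixteenth-note triplet (3 notes) (three triplet sixteenths span one eighth) = 4.
Total: 12 + 4 + 6 + 1 + 5 + 32 + 4 = 64 thirty-second notes.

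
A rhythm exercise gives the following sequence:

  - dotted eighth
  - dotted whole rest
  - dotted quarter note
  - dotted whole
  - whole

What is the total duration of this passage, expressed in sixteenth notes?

73

Working in sixteenth notes: dotted eighth = 3; dotted whole rest = 24; dotted quarter note = 6; dotted whole = 24; whole = 16.
Total: 3 + 24 + 6 + 24 + 16 = 73 sixteenth notes.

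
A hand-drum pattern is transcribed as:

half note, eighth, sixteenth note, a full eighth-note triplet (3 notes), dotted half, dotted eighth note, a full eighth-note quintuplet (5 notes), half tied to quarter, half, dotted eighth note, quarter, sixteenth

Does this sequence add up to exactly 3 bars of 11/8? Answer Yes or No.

One bar of 11/8 = 22 sixteenth notes, so 3 bars = 66.
Working in sixteenth notes: half note = 8; eighth = 2; sixteenth note = 1; a full eighth-note triplet (3 notes) (three triplet eighths span one quarter) = 4; dotted half = 12; dotted eighth note = 3; a full eighth-note quintuplet (5 notes) (five quintuplet eighths span one half) = 8; half tied to quarter (half + quarter) = 12; half = 8; dotted eighth note = 3; quarter = 4; sixteenth = 1.
Altogether 8 + 2 + 1 + 4 + 12 + 3 + 8 + 12 + 8 + 3 + 4 + 1 = 66.
66 equals 66, so the answer is Yes.

Yes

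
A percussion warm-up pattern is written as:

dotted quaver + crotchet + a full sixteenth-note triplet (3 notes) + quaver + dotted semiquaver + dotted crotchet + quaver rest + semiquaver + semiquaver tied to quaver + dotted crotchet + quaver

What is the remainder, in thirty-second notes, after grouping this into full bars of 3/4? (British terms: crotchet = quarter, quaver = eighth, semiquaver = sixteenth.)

One bar of 3/4 = 24 thirty-second notes.
Working in thirty-second notes: dotted quaver = 6; crotchet = 8; a full sixteenth-note triplet (3 notes) (three triplet sixteenths span one eighth) = 4; quaver = 4; dotted semiquaver = 3; dotted crotchet = 12; quaver rest = 4; semiquaver = 2; semiquaver tied to quaver (semiquaver + quaver) = 6; dotted crotchet = 12; quaver = 4.
Total: 6 + 8 + 4 + 4 + 3 + 12 + 4 + 2 + 6 + 12 + 4 = 65.
65 ÷ 24 = 2 complete bars with 17 thirty-second notes remaining.

17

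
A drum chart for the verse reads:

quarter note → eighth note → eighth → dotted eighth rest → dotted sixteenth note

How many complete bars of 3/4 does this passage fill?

One bar of 3/4 = 24 thirty-second notes.
Convert each value to thirty-second notes: quarter note = 8; eighth note = 4; eighth = 4; dotted eighth rest = 6; dotted sixteenth note = 3.
Adding: 8 + 4 + 4 + 6 + 3 = 25.
25 ÷ 24 = 1 complete bar with 1 left over.

1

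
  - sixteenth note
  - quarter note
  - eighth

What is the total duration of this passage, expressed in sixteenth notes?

In sixteenth notes: sixteenth note = 1; quarter note = 4; eighth = 2.
Altogether 1 + 4 + 2 = 7 sixteenth notes.

7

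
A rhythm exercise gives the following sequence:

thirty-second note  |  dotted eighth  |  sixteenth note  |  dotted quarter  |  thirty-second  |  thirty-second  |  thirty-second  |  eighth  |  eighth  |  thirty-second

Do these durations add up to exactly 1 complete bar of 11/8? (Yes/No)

No

One bar of 11/8 = 44 thirty-second notes.
Convert each value to thirty-second notes: thirty-second note = 1; dotted eighth = 6; sixteenth note = 2; dotted quarter = 12; thirty-second = 1; thirty-second = 1; thirty-second = 1; eighth = 4; eighth = 4; thirty-second = 1.
Adding: 1 + 6 + 2 + 12 + 1 + 1 + 1 + 4 + 4 + 1 = 33.
33 falls short of 44, so the answer is No.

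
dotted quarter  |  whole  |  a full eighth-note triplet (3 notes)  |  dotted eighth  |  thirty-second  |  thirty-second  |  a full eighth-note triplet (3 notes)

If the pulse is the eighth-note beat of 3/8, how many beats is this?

One eighth-note beat = 4 thirty-second notes.
Convert each value to thirty-second notes: dotted quarter = 12; whole = 32; a full eighth-note triplet (3 notes) (three triplet eighths span one quarter) = 8; dotted eighth = 6; thirty-second = 1; thirty-second = 1; a full eighth-note triplet (3 notes) (three triplet eighths span one quarter) = 8.
Adding: 12 + 32 + 8 + 6 + 1 + 1 + 8 = 68.
68 ÷ 4 = 17 beats.

17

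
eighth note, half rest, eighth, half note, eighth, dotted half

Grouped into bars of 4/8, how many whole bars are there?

4

One bar of 4/8 = 4 eighth notes.
In eighth notes: eighth note = 1; half rest = 4; eighth = 1; half note = 4; eighth = 1; dotted half = 6.
Altogether 1 + 4 + 1 + 4 + 1 + 6 = 17.
17 ÷ 4 = 4 complete bars with 1 left over.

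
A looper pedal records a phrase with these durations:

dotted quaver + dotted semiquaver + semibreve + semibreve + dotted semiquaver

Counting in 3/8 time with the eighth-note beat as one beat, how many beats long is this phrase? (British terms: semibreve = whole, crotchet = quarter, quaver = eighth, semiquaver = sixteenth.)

One eighth-note beat = 4 thirty-second notes.
Convert each value to thirty-second notes: dotted quaver = 6; dotted semiquaver = 3; semibreve = 32; semibreve = 32; dotted semiquaver = 3.
Total: 6 + 3 + 32 + 32 + 3 = 76.
76 ÷ 4 = 19 beats.

19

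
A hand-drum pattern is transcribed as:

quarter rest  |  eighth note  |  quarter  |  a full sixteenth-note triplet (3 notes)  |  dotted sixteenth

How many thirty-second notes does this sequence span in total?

27

Convert each value to thirty-second notes: quarter rest = 8; eighth note = 4; quarter = 8; a full sixteenth-note triplet (3 notes) (three triplet sixteenths span one eighth) = 4; dotted sixteenth = 3.
Altogether 8 + 4 + 8 + 4 + 3 = 27 thirty-second notes.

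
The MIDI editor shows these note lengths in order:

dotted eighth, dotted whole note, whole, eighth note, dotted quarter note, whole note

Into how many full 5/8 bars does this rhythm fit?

6

One bar of 5/8 = 10 sixteenth notes.
Convert each value to sixteenth notes: dotted eighth = 3; dotted whole note = 24; whole = 16; eighth note = 2; dotted quarter note = 6; whole note = 16.
Sum: 3 + 24 + 16 + 2 + 6 + 16 = 67.
67 ÷ 10 = 6 complete bars with 7 left over.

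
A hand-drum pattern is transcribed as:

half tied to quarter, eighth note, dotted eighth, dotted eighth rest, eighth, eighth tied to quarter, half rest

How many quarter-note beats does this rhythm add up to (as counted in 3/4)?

One quarter-note beat = 4 sixteenth notes.
Each duration in sixteenth notes: half tied to quarter (half + quarter) = 12; eighth note = 2; dotted eighth = 3; dotted eighth rest = 3; eighth = 2; eighth tied to quarter (eighth + quarter) = 6; half rest = 8.
Total: 12 + 2 + 3 + 3 + 2 + 6 + 8 = 36.
36 ÷ 4 = 9 beats.

9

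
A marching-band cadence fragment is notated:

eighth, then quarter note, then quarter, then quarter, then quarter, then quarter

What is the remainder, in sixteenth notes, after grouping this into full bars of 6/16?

4

One bar of 6/16 = 3 eighth notes.
Convert each value to eighth notes: eighth = 1; quarter note = 2; quarter = 2; quarter = 2; quarter = 2; quarter = 2.
Sum: 1 + 2 + 2 + 2 + 2 + 2 = 11.
11 ÷ 3 = 3 complete bars with 2 eighth notes remaining = 4 sixteenth notes.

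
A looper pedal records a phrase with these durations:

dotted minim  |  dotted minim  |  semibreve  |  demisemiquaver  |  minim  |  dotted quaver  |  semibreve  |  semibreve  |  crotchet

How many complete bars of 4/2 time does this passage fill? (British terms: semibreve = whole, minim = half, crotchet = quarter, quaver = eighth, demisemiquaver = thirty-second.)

2

One bar of 4/2 = 64 thirty-second notes.
Convert each value to thirty-second notes: dotted minim = 24; dotted minim = 24; semibreve = 32; demisemiquaver = 1; minim = 16; dotted quaver = 6; semibreve = 32; semibreve = 32; crotchet = 8.
Total: 24 + 24 + 32 + 1 + 16 + 6 + 32 + 32 + 8 = 175.
175 ÷ 64 = 2 complete bars with 47 left over.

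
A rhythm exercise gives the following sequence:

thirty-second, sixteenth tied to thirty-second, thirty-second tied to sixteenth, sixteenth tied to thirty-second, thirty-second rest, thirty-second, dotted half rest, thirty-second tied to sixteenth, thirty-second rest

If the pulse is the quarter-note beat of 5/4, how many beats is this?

5

One quarter-note beat = 8 thirty-second notes.
In thirty-second notes: thirty-second = 1; sixteenth tied to thirty-second (sixteenth + thirty-second) = 3; thirty-second tied to sixteenth (thirty-second + sixteenth) = 3; sixteenth tied to thirty-second (sixteenth + thirty-second) = 3; thirty-second rest = 1; thirty-second = 1; dotted half rest = 24; thirty-second tied to sixteenth (thirty-second + sixteenth) = 3; thirty-second rest = 1.
Sum: 1 + 3 + 3 + 3 + 1 + 1 + 24 + 3 + 1 = 40.
40 ÷ 8 = 5 beats.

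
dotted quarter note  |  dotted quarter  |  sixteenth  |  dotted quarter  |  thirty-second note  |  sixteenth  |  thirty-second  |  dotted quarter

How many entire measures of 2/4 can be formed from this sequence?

One bar of 2/4 = 16 thirty-second notes.
Express everything in thirty-second notes: dotted quarter note = 12; dotted quarter = 12; sixteenth = 2; dotted quarter = 12; thirty-second note = 1; sixteenth = 2; thirty-second = 1; dotted quarter = 12.
Sum: 12 + 12 + 2 + 12 + 1 + 2 + 1 + 12 = 54.
54 ÷ 16 = 3 complete bars with 6 left over.

3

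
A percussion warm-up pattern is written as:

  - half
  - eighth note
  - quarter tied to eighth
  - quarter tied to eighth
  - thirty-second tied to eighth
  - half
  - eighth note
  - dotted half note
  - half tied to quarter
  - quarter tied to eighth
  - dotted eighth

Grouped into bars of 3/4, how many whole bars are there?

One bar of 3/4 = 24 thirty-second notes.
Convert each value to thirty-second notes: half = 16; eighth note = 4; quarter tied to eighth (quarter + eighth) = 12; quarter tied to eighth (quarter + eighth) = 12; thirty-second tied to eighth (thirty-second + eighth) = 5; half = 16; eighth note = 4; dotted half note = 24; half tied to quarter (half + quarter) = 24; quarter tied to eighth (quarter + eighth) = 12; dotted eighth = 6.
Adding: 16 + 4 + 12 + 12 + 5 + 16 + 4 + 24 + 24 + 12 + 6 = 135.
135 ÷ 24 = 5 complete bars with 15 left over.

5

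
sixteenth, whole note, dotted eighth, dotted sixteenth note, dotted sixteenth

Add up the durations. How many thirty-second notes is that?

Express everything in thirty-second notes: sixteenth = 2; whole note = 32; dotted eighth = 6; dotted sixteenth note = 3; dotted sixteenth = 3.
Total: 2 + 32 + 6 + 3 + 3 = 46 thirty-second notes.

46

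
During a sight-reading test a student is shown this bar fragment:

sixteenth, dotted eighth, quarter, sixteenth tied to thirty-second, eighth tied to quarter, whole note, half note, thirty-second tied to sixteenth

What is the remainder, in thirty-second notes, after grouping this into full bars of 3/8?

One bar of 3/8 = 12 thirty-second notes.
Working in thirty-second notes: sixteenth = 2; dotted eighth = 6; quarter = 8; sixteenth tied to thirty-second (sixteenth + thirty-second) = 3; eighth tied to quarter (eighth + quarter) = 12; whole note = 32; half note = 16; thirty-second tied to sixteenth (thirty-second + sixteenth) = 3.
Sum: 2 + 6 + 8 + 3 + 12 + 32 + 16 + 3 = 82.
82 ÷ 12 = 6 complete bars with 10 thirty-second notes remaining.

10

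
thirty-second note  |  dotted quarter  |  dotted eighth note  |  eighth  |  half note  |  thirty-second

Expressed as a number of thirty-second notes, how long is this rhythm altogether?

40

Each duration in thirty-second notes: thirty-second note = 1; dotted quarter = 12; dotted eighth note = 6; eighth = 4; half note = 16; thirty-second = 1.
Altogether 1 + 12 + 6 + 4 + 16 + 1 = 40 thirty-second notes.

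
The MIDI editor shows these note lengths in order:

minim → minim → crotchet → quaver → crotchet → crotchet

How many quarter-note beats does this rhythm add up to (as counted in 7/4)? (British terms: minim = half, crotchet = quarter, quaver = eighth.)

One quarter-note beat = 2 eighth notes.
Express everything in eighth notes: minim = 4; minim = 4; crotchet = 2; quaver = 1; crotchet = 2; crotchet = 2.
Adding: 4 + 4 + 2 + 1 + 2 + 2 = 15.
15 ÷ 2 = 7.5 beats.

7.5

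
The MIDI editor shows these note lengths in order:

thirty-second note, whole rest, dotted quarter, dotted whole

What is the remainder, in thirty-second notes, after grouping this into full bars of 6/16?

One bar of 6/16 = 12 thirty-second notes.
Working in thirty-second notes: thirty-second note = 1; whole rest = 32; dotted quarter = 12; dotted whole = 48.
Total: 1 + 32 + 12 + 48 = 93.
93 ÷ 12 = 7 complete bars with 9 thirty-second notes remaining.

9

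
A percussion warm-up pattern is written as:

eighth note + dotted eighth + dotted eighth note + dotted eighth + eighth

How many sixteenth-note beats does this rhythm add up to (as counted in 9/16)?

13

One sixteenth-note beat = 2 thirty-second notes.
In thirty-second notes: eighth note = 4; dotted eighth = 6; dotted eighth note = 6; dotted eighth = 6; eighth = 4.
Sum: 4 + 6 + 6 + 6 + 4 = 26.
26 ÷ 2 = 13 beats.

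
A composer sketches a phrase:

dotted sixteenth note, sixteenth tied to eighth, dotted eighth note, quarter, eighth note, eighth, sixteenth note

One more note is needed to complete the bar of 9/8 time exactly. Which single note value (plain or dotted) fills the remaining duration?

The bar of 9/8 = 36 thirty-second notes.
In thirty-second notes: dotted sixteenth note = 3; sixteenth tied to eighth (sixteenth + eighth) = 6; dotted eighth note = 6; quarter = 8; eighth note = 4; eighth = 4; sixteenth note = 2.
Adding: 3 + 6 + 6 + 8 + 4 + 4 + 2 = 33.
Remaining: 36 − 33 = 3 thirty-second notes, which is a dotted sixteenth note.

dotted sixteenth note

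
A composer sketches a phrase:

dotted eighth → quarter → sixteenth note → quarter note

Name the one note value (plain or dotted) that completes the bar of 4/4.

The bar of 4/4 = 16 sixteenth notes.
Working in sixteenth notes: dotted eighth = 3; quarter = 4; sixteenth note = 1; quarter note = 4.
Total: 3 + 4 + 1 + 4 = 12.
Remaining: 16 − 12 = 4 sixteenth notes, which is a quarter note.

quarter note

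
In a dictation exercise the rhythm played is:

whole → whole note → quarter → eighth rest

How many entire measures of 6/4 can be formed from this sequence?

One bar of 6/4 = 12 eighth notes.
Working in eighth notes: whole = 8; whole note = 8; quarter = 2; eighth rest = 1.
Altogether 8 + 8 + 2 + 1 = 19.
19 ÷ 12 = 1 complete bar with 7 left over.

1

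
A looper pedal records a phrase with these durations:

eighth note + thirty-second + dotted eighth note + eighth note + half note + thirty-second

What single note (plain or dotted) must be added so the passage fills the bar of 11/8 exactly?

The bar of 11/8 = 44 thirty-second notes.
In thirty-second notes: eighth note = 4; thirty-second = 1; dotted eighth note = 6; eighth note = 4; half note = 16; thirty-second = 1.
Adding: 4 + 1 + 6 + 4 + 16 + 1 = 32.
Remaining: 44 − 32 = 12 thirty-second notes, which is a dotted quarter note.

dotted quarter note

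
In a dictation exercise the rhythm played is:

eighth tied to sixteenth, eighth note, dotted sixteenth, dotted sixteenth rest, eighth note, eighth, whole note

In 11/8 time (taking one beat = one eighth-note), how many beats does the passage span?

14

One eighth-note beat = 4 thirty-second notes.
Each duration in thirty-second notes: eighth tied to sixteenth (eighth + sixteenth) = 6; eighth note = 4; dotted sixteenth = 3; dotted sixteenth rest = 3; eighth note = 4; eighth = 4; whole note = 32.
Sum: 6 + 4 + 3 + 3 + 4 + 4 + 32 = 56.
56 ÷ 4 = 14 beats.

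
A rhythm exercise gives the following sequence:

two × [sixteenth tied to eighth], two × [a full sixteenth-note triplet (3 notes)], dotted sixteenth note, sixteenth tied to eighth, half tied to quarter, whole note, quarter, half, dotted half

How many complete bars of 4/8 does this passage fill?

One bar of 4/8 = 16 thirty-second notes.
Express everything in thirty-second notes: sixteenth tied to eighth (sixteenth + eighth) = 6; sixteenth tied to eighth (sixteenth + eighth) = 6; a full sixteenth-note triplet (3 notes) (three triplet sixteenths span one eighth) = 4; a full sixteenth-note triplet (3 notes) (three triplet sixteenths span one eighth) = 4; dotted sixteenth note = 3; sixteenth tied to eighth (sixteenth + eighth) = 6; half tied to quarter (half + quarter) = 24; whole note = 32; quarter = 8; half = 16; dotted half = 24.
Total: 6 + 6 + 4 + 4 + 3 + 6 + 24 + 32 + 8 + 16 + 24 = 133.
133 ÷ 16 = 8 complete bars with 5 left over.

8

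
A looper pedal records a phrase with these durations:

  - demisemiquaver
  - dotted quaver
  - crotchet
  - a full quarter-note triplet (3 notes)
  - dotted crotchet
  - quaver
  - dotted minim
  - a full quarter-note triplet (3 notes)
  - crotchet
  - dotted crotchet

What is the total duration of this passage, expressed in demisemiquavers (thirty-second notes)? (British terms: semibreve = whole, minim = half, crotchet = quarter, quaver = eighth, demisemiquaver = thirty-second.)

Each duration in thirty-second notes: demisemiquaver = 1; dotted quaver = 6; crotchet = 8; a full quarter-note triplet (3 notes) (three triplet quarters span one half) = 16; dotted crotchet = 12; quaver = 4; dotted minim = 24; a full quarter-note triplet (3 notes) (three triplet quarters span one half) = 16; crotchet = 8; dotted crotchet = 12.
Adding: 1 + 6 + 8 + 16 + 12 + 4 + 24 + 16 + 8 + 12 = 107 thirty-second notes.

107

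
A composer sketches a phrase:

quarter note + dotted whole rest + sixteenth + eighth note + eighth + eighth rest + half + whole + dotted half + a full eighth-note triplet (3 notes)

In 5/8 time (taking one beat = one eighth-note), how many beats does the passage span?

One eighth-note beat = 2 sixteenth notes.
Convert each value to sixteenth notes: quarter note = 4; dotted whole rest = 24; sixteenth = 1; eighth note = 2; eighth = 2; eighth rest = 2; half = 8; whole = 16; dotted half = 12; a full eighth-note triplet (3 notes) (three triplet eighths span one quarter) = 4.
Total: 4 + 24 + 1 + 2 + 2 + 2 + 8 + 16 + 12 + 4 = 75.
75 ÷ 2 = 37.5 beats.

37.5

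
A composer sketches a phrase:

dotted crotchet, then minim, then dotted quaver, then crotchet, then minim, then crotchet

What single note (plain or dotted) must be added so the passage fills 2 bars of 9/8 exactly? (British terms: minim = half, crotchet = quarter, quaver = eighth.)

2 bars of 9/8 = 36 sixteenth notes.
Working in sixteenth notes: dotted crotchet = 6; minim = 8; dotted quaver = 3; crotchet = 4; minim = 8; crotchet = 4.
Total: 6 + 8 + 3 + 4 + 8 + 4 = 33.
Remaining: 36 − 33 = 3 sixteenth notes, which is a dotted eighth note.

dotted eighth note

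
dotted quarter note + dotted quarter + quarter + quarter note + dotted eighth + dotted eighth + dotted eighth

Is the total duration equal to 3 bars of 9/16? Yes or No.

No

One bar of 9/16 = 9 sixteenth notes, so 3 bars = 27.
In sixteenth notes: dotted quarter note = 6; dotted quarter = 6; quarter = 4; quarter note = 4; dotted eighth = 3; dotted eighth = 3; dotted eighth = 3.
Adding: 6 + 6 + 4 + 4 + 3 + 3 + 3 = 29.
29 exceeds 27, so the answer is No.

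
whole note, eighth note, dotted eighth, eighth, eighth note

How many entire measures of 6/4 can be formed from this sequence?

1

One bar of 6/4 = 24 sixteenth notes.
Working in sixteenth notes: whole note = 16; eighth note = 2; dotted eighth = 3; eighth = 2; eighth note = 2.
Adding: 16 + 2 + 3 + 2 + 2 = 25.
25 ÷ 24 = 1 complete bar with 1 left over.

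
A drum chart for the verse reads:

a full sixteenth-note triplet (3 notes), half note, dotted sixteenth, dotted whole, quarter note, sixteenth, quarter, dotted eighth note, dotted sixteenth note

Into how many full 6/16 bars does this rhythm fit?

One bar of 6/16 = 12 thirty-second notes.
Convert each value to thirty-second notes: a full sixteenth-note triplet (3 notes) (three triplet sixteenths span one eighth) = 4; half note = 16; dotted sixteenth = 3; dotted whole = 48; quarter note = 8; sixteenth = 2; quarter = 8; dotted eighth note = 6; dotted sixteenth note = 3.
Altogether 4 + 16 + 3 + 48 + 8 + 2 + 8 + 6 + 3 = 98.
98 ÷ 12 = 8 complete bars with 2 left over.

8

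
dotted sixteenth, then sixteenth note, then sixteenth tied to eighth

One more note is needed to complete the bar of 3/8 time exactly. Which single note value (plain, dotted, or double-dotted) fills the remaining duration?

The bar of 3/8 = 12 thirty-second notes.
Express everything in thirty-second notes: dotted sixteenth = 3; sixteenth note = 2; sixteenth tied to eighth (sixteenth + eighth) = 6.
Adding: 3 + 2 + 6 = 11.
Remaining: 12 − 11 = 1 thirty-second note, which is a thirty-second note.

thirty-second note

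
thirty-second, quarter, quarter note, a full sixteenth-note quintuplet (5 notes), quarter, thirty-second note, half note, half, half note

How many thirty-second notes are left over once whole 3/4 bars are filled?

One bar of 3/4 = 24 thirty-second notes.
Each duration in thirty-second notes: thirty-second = 1; quarter = 8; quarter note = 8; a full sixteenth-note quintuplet (5 notes) (five quintuplet sixteenths span one quarter) = 8; quarter = 8; thirty-second note = 1; half note = 16; half = 16; half note = 16.
Adding: 1 + 8 + 8 + 8 + 8 + 1 + 16 + 16 + 16 = 82.
82 ÷ 24 = 3 complete bars with 10 thirty-second notes remaining.

10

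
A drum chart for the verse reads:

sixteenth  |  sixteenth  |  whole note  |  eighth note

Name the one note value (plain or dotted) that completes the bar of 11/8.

The bar of 11/8 = 22 sixteenth notes.
Working in sixteenth notes: sixteenth = 1; sixteenth = 1; whole note = 16; eighth note = 2.
Sum: 1 + 1 + 16 + 2 = 20.
Remaining: 22 − 20 = 2 sixteenth notes, which is a eighth note.

eighth note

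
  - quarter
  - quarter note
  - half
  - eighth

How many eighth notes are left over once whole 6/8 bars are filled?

One bar of 6/8 = 6 eighth notes.
In eighth notes: quarter = 2; quarter note = 2; half = 4; eighth = 1.
Adding: 2 + 2 + 4 + 1 = 9.
9 ÷ 6 = 1 complete bar with 3 eighth notes remaining.

3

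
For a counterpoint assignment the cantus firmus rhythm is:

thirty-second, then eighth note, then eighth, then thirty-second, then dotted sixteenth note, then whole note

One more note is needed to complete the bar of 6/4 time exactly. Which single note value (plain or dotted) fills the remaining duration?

dotted sixteenth note

The bar of 6/4 = 48 thirty-second notes.
Working in thirty-second notes: thirty-second = 1; eighth note = 4; eighth = 4; thirty-second = 1; dotted sixteenth note = 3; whole note = 32.
Adding: 1 + 4 + 4 + 1 + 3 + 32 = 45.
Remaining: 48 − 45 = 3 thirty-second notes, which is a dotted sixteenth note.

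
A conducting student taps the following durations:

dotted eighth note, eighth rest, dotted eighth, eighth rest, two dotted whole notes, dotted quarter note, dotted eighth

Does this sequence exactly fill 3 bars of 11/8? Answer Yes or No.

One bar of 11/8 = 22 sixteenth notes, so 3 bars = 66.
Express everything in sixteenth notes: dotted eighth note = 3; eighth rest = 2; dotted eighth = 3; eighth rest = 2; dotted whole note = 24; dotted whole note = 24; dotted quarter note = 6; dotted eighth = 3.
Sum: 3 + 2 + 3 + 2 + 24 + 24 + 6 + 3 = 67.
67 exceeds 66, so the answer is No.

No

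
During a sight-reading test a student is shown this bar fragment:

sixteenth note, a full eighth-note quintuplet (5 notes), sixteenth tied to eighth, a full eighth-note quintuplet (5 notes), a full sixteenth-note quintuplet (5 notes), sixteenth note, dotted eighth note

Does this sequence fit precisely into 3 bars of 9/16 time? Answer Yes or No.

One bar of 9/16 = 9 sixteenth notes, so 3 bars = 27.
Working in sixteenth notes: sixteenth note = 1; a full eighth-note quintuplet (5 notes) (five quintuplet eighths span one half) = 8; sixteenth tied to eighth (sixteenth + eighth) = 3; a full eighth-note quintuplet (5 notes) (five quintuplet eighths span one half) = 8; a full sixteenth-note quintuplet (5 notes) (five quintuplet sixteenths span one quarter) = 4; sixteenth note = 1; dotted eighth note = 3.
Altogether 1 + 8 + 3 + 8 + 4 + 1 + 3 = 28.
28 exceeds 27, so the answer is No.

No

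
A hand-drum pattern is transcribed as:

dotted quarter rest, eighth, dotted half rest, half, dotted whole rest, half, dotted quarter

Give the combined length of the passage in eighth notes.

33

Convert each value to eighth notes: dotted quarter rest = 3; eighth = 1; dotted half rest = 6; half = 4; dotted whole rest = 12; half = 4; dotted quarter = 3.
Altogether 3 + 1 + 6 + 4 + 12 + 4 + 3 = 33 eighth notes.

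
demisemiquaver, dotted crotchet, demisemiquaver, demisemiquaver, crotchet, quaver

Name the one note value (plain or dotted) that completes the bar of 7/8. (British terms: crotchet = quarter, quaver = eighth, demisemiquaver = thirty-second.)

thirty-second note

The bar of 7/8 = 28 thirty-second notes.
Each duration in thirty-second notes: demisemiquaver = 1; dotted crotchet = 12; demisemiquaver = 1; demisemiquaver = 1; crotchet = 8; quaver = 4.
Total: 1 + 12 + 1 + 1 + 8 + 4 = 27.
Remaining: 28 − 27 = 1 thirty-second note, which is a thirty-second note.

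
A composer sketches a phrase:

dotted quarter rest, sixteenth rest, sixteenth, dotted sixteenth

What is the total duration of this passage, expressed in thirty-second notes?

19

Each duration in thirty-second notes: dotted quarter rest = 12; sixteenth rest = 2; sixteenth = 2; dotted sixteenth = 3.
Adding: 12 + 2 + 2 + 3 = 19 thirty-second notes.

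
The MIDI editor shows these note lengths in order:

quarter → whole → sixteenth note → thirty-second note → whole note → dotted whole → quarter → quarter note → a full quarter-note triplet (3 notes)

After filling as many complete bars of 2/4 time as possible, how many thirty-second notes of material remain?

One bar of 2/4 = 16 thirty-second notes.
Convert each value to thirty-second notes: quarter = 8; whole = 32; sixteenth note = 2; thirty-second note = 1; whole note = 32; dotted whole = 48; quarter = 8; quarter note = 8; a full quarter-note triplet (3 notes) (three triplet quarters span one half) = 16.
Altogether 8 + 32 + 2 + 1 + 32 + 48 + 8 + 8 + 16 = 155.
155 ÷ 16 = 9 complete bars with 11 thirty-second notes remaining.

11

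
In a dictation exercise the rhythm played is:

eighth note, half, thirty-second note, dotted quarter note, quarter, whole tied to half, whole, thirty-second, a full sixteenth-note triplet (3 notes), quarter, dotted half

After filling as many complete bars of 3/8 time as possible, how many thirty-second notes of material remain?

2

One bar of 3/8 = 12 thirty-second notes.
Each duration in thirty-second notes: eighth note = 4; half = 16; thirty-second note = 1; dotted quarter note = 12; quarter = 8; whole tied to half (whole + half) = 48; whole = 32; thirty-second = 1; a full sixteenth-note triplet (3 notes) (three triplet sixteenths span one eighth) = 4; quarter = 8; dotted half = 24.
Adding: 4 + 16 + 1 + 12 + 8 + 48 + 32 + 1 + 4 + 8 + 24 = 158.
158 ÷ 12 = 13 complete bars with 2 thirty-second notes remaining.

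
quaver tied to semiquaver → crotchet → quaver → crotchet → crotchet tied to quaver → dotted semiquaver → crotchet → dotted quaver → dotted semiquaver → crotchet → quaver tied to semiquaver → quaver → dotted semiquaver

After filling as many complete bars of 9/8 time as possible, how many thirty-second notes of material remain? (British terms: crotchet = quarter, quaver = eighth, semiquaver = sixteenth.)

7

One bar of 9/8 = 36 thirty-second notes.
Working in thirty-second notes: quaver tied to semiquaver (quaver + semiquaver) = 6; crotchet = 8; quaver = 4; crotchet = 8; crotchet tied to quaver (crotchet + quaver) = 12; dotted semiquaver = 3; crotchet = 8; dotted quaver = 6; dotted semiquaver = 3; crotchet = 8; quaver tied to semiquaver (quaver + semiquaver) = 6; quaver = 4; dotted semiquaver = 3.
Total: 6 + 8 + 4 + 8 + 12 + 3 + 8 + 6 + 3 + 8 + 6 + 4 + 3 = 79.
79 ÷ 36 = 2 complete bars with 7 thirty-second notes remaining.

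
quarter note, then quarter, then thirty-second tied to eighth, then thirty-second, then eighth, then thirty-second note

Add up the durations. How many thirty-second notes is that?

Each duration in thirty-second notes: quarter note = 8; quarter = 8; thirty-second tied to eighth (thirty-second + eighth) = 5; thirty-second = 1; eighth = 4; thirty-second note = 1.
Sum: 8 + 8 + 5 + 1 + 4 + 1 = 27 thirty-second notes.

27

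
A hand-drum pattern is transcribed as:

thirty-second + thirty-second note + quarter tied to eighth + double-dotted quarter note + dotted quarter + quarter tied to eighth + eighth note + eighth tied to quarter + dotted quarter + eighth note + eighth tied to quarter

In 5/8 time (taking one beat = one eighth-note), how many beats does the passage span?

24

One eighth-note beat = 4 thirty-second notes.
Convert each value to thirty-second notes: thirty-second = 1; thirty-second note = 1; quarter tied to eighth (quarter + eighth) = 12; double-dotted quarter note = 14; dotted quarter = 12; quarter tied to eighth (quarter + eighth) = 12; eighth note = 4; eighth tied to quarter (eighth + quarter) = 12; dotted quarter = 12; eighth note = 4; eighth tied to quarter (eighth + quarter) = 12.
Adding: 1 + 1 + 12 + 14 + 12 + 12 + 4 + 12 + 12 + 4 + 12 = 96.
96 ÷ 4 = 24 beats.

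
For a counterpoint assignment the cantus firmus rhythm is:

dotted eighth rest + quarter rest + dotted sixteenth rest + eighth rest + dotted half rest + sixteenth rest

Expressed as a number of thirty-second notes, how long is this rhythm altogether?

47

In thirty-second notes: dotted eighth rest = 6; quarter rest = 8; dotted sixteenth rest = 3; eighth rest = 4; dotted half rest = 24; sixteenth rest = 2.
Adding: 6 + 8 + 3 + 4 + 24 + 2 = 47 thirty-second notes.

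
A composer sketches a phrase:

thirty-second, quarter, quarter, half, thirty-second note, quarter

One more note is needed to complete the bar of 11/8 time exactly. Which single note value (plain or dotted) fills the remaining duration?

sixteenth note

The bar of 11/8 = 44 thirty-second notes.
Working in thirty-second notes: thirty-second = 1; quarter = 8; quarter = 8; half = 16; thirty-second note = 1; quarter = 8.
Total: 1 + 8 + 8 + 16 + 1 + 8 = 42.
Remaining: 44 − 42 = 2 thirty-second notes, which is a sixteenth note.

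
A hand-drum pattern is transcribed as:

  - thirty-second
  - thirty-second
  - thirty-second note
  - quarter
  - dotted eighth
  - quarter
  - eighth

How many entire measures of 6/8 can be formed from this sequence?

1

One bar of 6/8 = 24 thirty-second notes.
Express everything in thirty-second notes: thirty-second = 1; thirty-second = 1; thirty-second note = 1; quarter = 8; dotted eighth = 6; quarter = 8; eighth = 4.
Adding: 1 + 1 + 1 + 8 + 6 + 8 + 4 = 29.
29 ÷ 24 = 1 complete bar with 5 left over.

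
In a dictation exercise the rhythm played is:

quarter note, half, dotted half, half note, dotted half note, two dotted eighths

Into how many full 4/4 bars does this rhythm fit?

One bar of 4/4 = 16 sixteenth notes.
In sixteenth notes: quarter note = 4; half = 8; dotted half = 12; half note = 8; dotted half note = 12; dotted eighth = 3; dotted eighth = 3.
Adding: 4 + 8 + 12 + 8 + 12 + 3 + 3 = 50.
50 ÷ 16 = 3 complete bars with 2 left over.

3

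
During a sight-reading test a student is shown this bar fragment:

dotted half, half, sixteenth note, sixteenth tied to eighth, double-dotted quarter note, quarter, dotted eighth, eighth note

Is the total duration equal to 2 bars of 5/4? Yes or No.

One bar of 5/4 = 20 sixteenth notes, so 2 bars = 40.
In sixteenth notes: dotted half = 12; half = 8; sixteenth note = 1; sixteenth tied to eighth (sixteenth + eighth) = 3; double-dotted quarter note = 7; quarter = 4; dotted eighth = 3; eighth note = 2.
Sum: 12 + 8 + 1 + 3 + 7 + 4 + 3 + 2 = 40.
40 equals 40, so the answer is Yes.

Yes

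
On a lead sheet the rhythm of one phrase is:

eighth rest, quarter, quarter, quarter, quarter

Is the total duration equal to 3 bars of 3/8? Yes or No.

One bar of 3/8 = 3 eighth notes, so 3 bars = 9.
In eighth notes: eighth rest = 1; quarter = 2; quarter = 2; quarter = 2; quarter = 2.
Sum: 1 + 2 + 2 + 2 + 2 = 9.
9 equals 9, so the answer is Yes.

Yes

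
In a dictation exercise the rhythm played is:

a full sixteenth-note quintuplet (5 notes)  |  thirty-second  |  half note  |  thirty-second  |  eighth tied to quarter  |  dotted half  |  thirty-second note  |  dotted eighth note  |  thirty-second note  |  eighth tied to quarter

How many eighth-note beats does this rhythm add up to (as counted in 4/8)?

20.5

One eighth-note beat = 4 thirty-second notes.
Express everything in thirty-second notes: a full sixteenth-note quintuplet (5 notes) (five quintuplet sixteenths span one quarter) = 8; thirty-second = 1; half note = 16; thirty-second = 1; eighth tied to quarter (eighth + quarter) = 12; dotted half = 24; thirty-second note = 1; dotted eighth note = 6; thirty-second note = 1; eighth tied to quarter (eighth + quarter) = 12.
Adding: 8 + 1 + 16 + 1 + 12 + 24 + 1 + 6 + 1 + 12 = 82.
82 ÷ 4 = 20.5 beats.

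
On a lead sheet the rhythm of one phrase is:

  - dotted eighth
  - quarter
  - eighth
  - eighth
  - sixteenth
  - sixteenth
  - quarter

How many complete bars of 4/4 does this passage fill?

1

One bar of 4/4 = 16 sixteenth notes.
Convert each value to sixteenth notes: dotted eighth = 3; quarter = 4; eighth = 2; eighth = 2; sixteenth = 1; sixteenth = 1; quarter = 4.
Altogether 3 + 4 + 2 + 2 + 1 + 1 + 4 = 17.
17 ÷ 16 = 1 complete bar with 1 left over.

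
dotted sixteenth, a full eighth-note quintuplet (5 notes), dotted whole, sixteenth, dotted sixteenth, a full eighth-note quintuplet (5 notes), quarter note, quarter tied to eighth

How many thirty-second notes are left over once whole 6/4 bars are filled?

12

One bar of 6/4 = 48 thirty-second notes.
Working in thirty-second notes: dotted sixteenth = 3; a full eighth-note quintuplet (5 notes) (five quintuplet eighths span one half) = 16; dotted whole = 48; sixteenth = 2; dotted sixteenth = 3; a full eighth-note quintuplet (5 notes) (five quintuplet eighths span one half) = 16; quarter note = 8; quarter tied to eighth (quarter + eighth) = 12.
Adding: 3 + 16 + 48 + 2 + 3 + 16 + 8 + 12 = 108.
108 ÷ 48 = 2 complete bars with 12 thirty-second notes remaining.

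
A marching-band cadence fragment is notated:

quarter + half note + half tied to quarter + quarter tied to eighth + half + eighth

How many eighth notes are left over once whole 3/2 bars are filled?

One bar of 3/2 = 12 eighth notes.
Convert each value to eighth notes: quarter = 2; half note = 4; half tied to quarter (half + quarter) = 6; quarter tied to eighth (quarter + eighth) = 3; half = 4; eighth = 1.
Total: 2 + 4 + 6 + 3 + 4 + 1 = 20.
20 ÷ 12 = 1 complete bar with 8 eighth notes remaining.

8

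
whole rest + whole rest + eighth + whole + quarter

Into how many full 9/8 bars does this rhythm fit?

One bar of 9/8 = 9 eighth notes.
Working in eighth notes: whole rest = 8; whole rest = 8; eighth = 1; whole = 8; quarter = 2.
Total: 8 + 8 + 1 + 8 + 2 = 27.
27 ÷ 9 = 3 complete bars with 0 left over.

3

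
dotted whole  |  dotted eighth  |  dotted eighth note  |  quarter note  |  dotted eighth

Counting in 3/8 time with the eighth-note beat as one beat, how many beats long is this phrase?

18.5

One eighth-note beat = 2 sixteenth notes.
Each duration in sixteenth notes: dotted whole = 24; dotted eighth = 3; dotted eighth note = 3; quarter note = 4; dotted eighth = 3.
Adding: 24 + 3 + 3 + 4 + 3 = 37.
37 ÷ 2 = 18.5 beats.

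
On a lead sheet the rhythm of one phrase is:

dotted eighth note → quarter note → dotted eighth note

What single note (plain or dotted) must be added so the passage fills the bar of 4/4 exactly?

The bar of 4/4 = 16 sixteenth notes.
Convert each value to sixteenth notes: dotted eighth note = 3; quarter note = 4; dotted eighth note = 3.
Sum: 3 + 4 + 3 = 10.
Remaining: 16 − 10 = 6 sixteenth notes, which is a dotted quarter note.

dotted quarter note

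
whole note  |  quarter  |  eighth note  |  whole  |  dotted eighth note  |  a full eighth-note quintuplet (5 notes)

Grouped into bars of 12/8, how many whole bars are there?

One bar of 12/8 = 24 sixteenth notes.
Express everything in sixteenth notes: whole note = 16; quarter = 4; eighth note = 2; whole = 16; dotted eighth note = 3; a full eighth-note quintuplet (5 notes) (five quintuplet eighths span one half) = 8.
Total: 16 + 4 + 2 + 16 + 3 + 8 = 49.
49 ÷ 24 = 2 complete bars with 1 left over.

2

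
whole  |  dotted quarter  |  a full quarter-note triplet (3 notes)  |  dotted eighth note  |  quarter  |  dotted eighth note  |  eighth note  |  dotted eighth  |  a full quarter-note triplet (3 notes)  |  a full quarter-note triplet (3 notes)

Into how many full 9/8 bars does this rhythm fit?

One bar of 9/8 = 18 sixteenth notes.
In sixteenth notes: whole = 16; dotted quarter = 6; a full quarter-note triplet (3 notes) (three triplet quarters span one half) = 8; dotted eighth note = 3; quarter = 4; dotted eighth note = 3; eighth note = 2; dotted eighth = 3; a full quarter-note triplet (3 notes) (three triplet quarters span one half) = 8; a full quarter-note triplet (3 notes) (three triplet quarters span one half) = 8.
Sum: 16 + 6 + 8 + 3 + 4 + 3 + 2 + 3 + 8 + 8 = 61.
61 ÷ 18 = 3 complete bars with 7 left over.

3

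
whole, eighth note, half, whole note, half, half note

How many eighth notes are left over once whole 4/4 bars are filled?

One bar of 4/4 = 8 eighth notes.
Each duration in eighth notes: whole = 8; eighth note = 1; half = 4; whole note = 8; half = 4; half note = 4.
Total: 8 + 1 + 4 + 8 + 4 + 4 = 29.
29 ÷ 8 = 3 complete bars with 5 eighth notes remaining.

5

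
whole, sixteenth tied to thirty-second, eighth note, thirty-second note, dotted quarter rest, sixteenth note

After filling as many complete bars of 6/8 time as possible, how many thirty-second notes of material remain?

One bar of 6/8 = 24 thirty-second notes.
Working in thirty-second notes: whole = 32; sixteenth tied to thirty-second (sixteenth + thirty-second) = 3; eighth note = 4; thirty-second note = 1; dotted quarter rest = 12; sixteenth note = 2.
Adding: 32 + 3 + 4 + 1 + 12 + 2 = 54.
54 ÷ 24 = 2 complete bars with 6 thirty-second notes remaining.

6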